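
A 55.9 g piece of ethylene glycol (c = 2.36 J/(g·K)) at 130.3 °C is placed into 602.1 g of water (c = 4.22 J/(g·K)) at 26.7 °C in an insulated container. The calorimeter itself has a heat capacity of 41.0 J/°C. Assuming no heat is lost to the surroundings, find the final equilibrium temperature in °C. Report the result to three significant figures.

T_f = 31.7 °C

Heat lost by ethylene glycol = heat gained by water + calorimeter.
(55.9)(2.36)(130.3 − T) = [(602.1)(4.22) + 41.0](T − 26.7)
131.924 (130.3 − T) = 2581.862 (T − 26.7)
17190 − 131.924 T = 2581.862 T − 68936
86126 = 2713.786 T
T = 31.74 °C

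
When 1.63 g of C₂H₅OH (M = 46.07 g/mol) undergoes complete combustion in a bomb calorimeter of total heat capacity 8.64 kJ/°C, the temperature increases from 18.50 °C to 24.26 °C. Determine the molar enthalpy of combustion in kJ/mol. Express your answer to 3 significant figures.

ΔT = 24.26 − 18.50 = 5.76 °C
q_cal = C_cal × ΔT = 8.64 × 5.76 = 49.7664 kJ
n = 1.63 / 46.07 = 0.03538 mol
q_rxn = −q_cal = -49.7664 kJ
ΔH = -49.7664 / 0.03538 = -1407 kJ/mol

ΔH = -1410 kJ/mol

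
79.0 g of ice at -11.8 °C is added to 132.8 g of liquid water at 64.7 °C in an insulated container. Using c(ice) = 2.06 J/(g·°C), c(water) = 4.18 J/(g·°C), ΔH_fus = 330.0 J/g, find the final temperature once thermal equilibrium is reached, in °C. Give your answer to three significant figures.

T_f = 8.95 °C

Heat to bring ice to 0 °C and melt it: q₁ = 79.0×2.06×11.8 + 79.0×330.0 = 27990 J
Heat the water can supply cooling to 0 °C: 132.8×4.18×64.7 = 35915.2 J > q₁, so all ice melts.
Energy balance: 132.8×4.18×(64.7 − T) = 27990 + 79.0×4.18×(T − 0)
555.104(64.7 − T) = 27990 + 330.22 T
35915.2 − 27990 = 885.324 T
T = 7925.2 / 885.324 = 8.952 °C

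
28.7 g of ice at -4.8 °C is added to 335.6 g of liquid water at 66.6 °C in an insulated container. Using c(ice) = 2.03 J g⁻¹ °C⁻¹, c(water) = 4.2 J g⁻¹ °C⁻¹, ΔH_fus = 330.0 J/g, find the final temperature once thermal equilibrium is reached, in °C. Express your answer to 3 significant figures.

Heat to bring ice to 0 °C and melt it: q₁ = 28.7×2.03×4.8 + 28.7×330.0 = 9750.7 J
Heat the water can supply cooling to 0 °C: 335.6×4.2×66.6 = 93874.0 J > q₁, so all ice melts.
Energy balance: 335.6×4.2×(66.6 − T) = 9750.7 + 28.7×4.2×(T − 0)
1409.52(66.6 − T) = 9750.7 + 120.54 T
93874.0 − 9750.7 = 1530.06 T
T = 84123.3 / 1530.06 = 54.98 °C

T_f = 55.0 °C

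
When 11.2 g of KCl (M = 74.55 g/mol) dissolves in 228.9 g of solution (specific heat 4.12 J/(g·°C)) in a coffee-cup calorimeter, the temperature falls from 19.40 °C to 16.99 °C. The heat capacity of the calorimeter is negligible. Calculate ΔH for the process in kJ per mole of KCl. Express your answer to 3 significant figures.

|ΔT| = |16.99 − 19.40| = 2.41 °C
|q_surr| = (228.9 × 4.12) × 2.41 = 943.068 × 2.41 = 2273 J
n(KCl) = 11.2 / 74.55 = 0.1502 mol
Temperature fell, so q_rxn = +|q_surr| = 2.273 kJ
ΔH = q_rxn / n = 15.13 kJ/mol

ΔH = 15.1 kJ/mol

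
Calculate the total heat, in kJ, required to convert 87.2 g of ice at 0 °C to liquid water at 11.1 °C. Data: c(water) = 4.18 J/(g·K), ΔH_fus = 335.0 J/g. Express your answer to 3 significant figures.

q1 (melt at 0 °C): 87.2 × 335.0 = 29212 J
q2 (heat water 0.0→11.1 °C): 87.2 × 4.18 × 11.1 = 4046 J
Total: 29212 + 4046 = 33258 J = 33.3 kJ

q = 33.3 kJ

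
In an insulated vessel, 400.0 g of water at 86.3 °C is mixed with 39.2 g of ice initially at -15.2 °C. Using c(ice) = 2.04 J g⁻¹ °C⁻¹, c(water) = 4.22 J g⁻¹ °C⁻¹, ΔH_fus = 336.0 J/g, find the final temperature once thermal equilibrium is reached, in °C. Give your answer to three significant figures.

Heat to bring ice to 0 °C and melt it: q₁ = 39.2×2.04×15.2 + 39.2×336.0 = 14387 J
Heat the water can supply cooling to 0 °C: 400.0×4.22×86.3 = 145674 J > q₁, so all ice melts.
Energy balance: 400.0×4.22×(86.3 − T) = 14387 + 39.2×4.22×(T − 0)
1688(86.3 − T) = 14387 + 165.424 T
145674 − 14387 = 1853.424 T
T = 131287 / 1853.424 = 70.83 °C

T_f = 70.8 °C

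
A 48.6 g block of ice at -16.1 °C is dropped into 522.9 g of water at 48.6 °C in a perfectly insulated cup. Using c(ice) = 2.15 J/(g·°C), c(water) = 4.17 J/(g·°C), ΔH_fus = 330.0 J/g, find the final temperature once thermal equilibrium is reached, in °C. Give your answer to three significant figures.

T_f = 37.0 °C

Heat to bring ice to 0 °C and melt it: q₁ = 48.6×2.15×16.1 + 48.6×330.0 = 17720 J
Heat the water can supply cooling to 0 °C: 522.9×4.17×48.6 = 105972 J > q₁, so all ice melts.
Energy balance: 522.9×4.17×(48.6 − T) = 17720 + 48.6×4.17×(T − 0)
2180.493(48.6 − T) = 17720 + 202.662 T
105972 − 17720 = 2383.155 T
T = 88252 / 2383.155 = 37.03 °C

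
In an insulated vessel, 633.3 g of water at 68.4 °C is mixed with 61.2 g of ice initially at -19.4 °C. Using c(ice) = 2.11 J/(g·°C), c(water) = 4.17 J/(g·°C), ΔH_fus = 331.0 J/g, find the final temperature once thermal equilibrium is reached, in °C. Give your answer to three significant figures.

Heat to bring ice to 0 °C and melt it: q₁ = 61.2×2.11×19.4 + 61.2×331.0 = 22762 J
Heat the water can supply cooling to 0 °C: 633.3×4.17×68.4 = 180635 J > q₁, so all ice melts.
Energy balance: 633.3×4.17×(68.4 − T) = 22762 + 61.2×4.17×(T − 0)
2640.861(68.4 − T) = 22762 + 255.204 T
180635 − 22762 = 2896.065 T
T = 157873 / 2896.065 = 54.51 °C

T_f = 54.5 °C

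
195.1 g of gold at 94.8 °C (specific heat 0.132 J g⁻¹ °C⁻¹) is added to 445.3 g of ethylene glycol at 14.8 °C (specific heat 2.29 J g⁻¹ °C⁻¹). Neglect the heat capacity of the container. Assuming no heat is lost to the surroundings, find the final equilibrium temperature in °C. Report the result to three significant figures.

T_f = 16.8 °C

Heat lost by gold = heat gained by ethylene glycol.
(195.1)(0.132)(94.8 − T) = (445.3)(2.29)(T − 14.8)
25.7532 (94.8 − T) = 1019.737 (T − 14.8)
2441.4 − 25.7532 T = 1019.737 T − 15092
17533.4 = 1045.4902 T
T = 16.77 °C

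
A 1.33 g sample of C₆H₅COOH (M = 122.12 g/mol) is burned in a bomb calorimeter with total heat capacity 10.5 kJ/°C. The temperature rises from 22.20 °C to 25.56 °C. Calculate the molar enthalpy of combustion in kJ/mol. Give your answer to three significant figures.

ΔH = -3240 kJ/mol

ΔT = 25.56 − 22.20 = 3.36 °C
q_cal = C_cal × ΔT = 10.5 × 3.36 = 35.28 kJ
n = 1.33 / 122.12 = 0.01089 mol
q_rxn = −q_cal = -35.28 kJ
ΔH = -35.28 / 0.01089 = -3240 kJ/mol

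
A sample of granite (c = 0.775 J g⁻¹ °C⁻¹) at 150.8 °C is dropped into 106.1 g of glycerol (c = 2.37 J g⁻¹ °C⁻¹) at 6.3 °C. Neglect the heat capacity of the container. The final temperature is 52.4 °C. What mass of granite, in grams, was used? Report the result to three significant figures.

m = 152 g

q_gained = (106.1 × 2.37) × (52.4 − 6.3) = 11590 J
q_lost = m × 0.775 × (150.8 − 52.4) = 76.26 m
m = 11590 / 76.26 = 152 g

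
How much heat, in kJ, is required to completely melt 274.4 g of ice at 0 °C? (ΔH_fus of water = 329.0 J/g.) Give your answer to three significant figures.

q = 90.3 kJ

q = m × ΔH_fus = 274.4 × 329.0 = 90280 J = 90.3 kJ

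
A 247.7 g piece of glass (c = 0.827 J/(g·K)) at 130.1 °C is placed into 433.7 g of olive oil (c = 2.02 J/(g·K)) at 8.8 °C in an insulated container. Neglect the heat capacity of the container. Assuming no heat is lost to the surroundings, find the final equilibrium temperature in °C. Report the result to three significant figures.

T_f = 31.8 °C

Heat lost by glass = heat gained by olive oil.
(247.7)(0.827)(130.1 − T) = (433.7)(2.02)(T − 8.8)
204.8479 (130.1 − T) = 876.074 (T − 8.8)
26651 − 204.8479 T = 876.074 T − 7709.5
34360.5 = 1080.9219 T
T = 31.79 °C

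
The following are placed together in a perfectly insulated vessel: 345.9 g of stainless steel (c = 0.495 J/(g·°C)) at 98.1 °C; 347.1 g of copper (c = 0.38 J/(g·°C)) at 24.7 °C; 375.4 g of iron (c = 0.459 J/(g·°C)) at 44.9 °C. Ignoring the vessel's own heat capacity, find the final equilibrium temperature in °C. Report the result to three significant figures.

Σ mᵢcᵢ(T − Tᵢ) = 0  ⇒  T = Σ mᵢcᵢTᵢ / Σ mᵢcᵢ
Σ mᵢcᵢ = 345.9×0.495 + 347.1×0.38 + 375.4×0.459 = 475.4271
Σ mᵢcᵢTᵢ = 171.2205×98.1 + 131.898×24.7 + 172.3086×44.9 = 27791
T = 27791 / 475.4271 = 58.45 °C

T_f = 58.5 °C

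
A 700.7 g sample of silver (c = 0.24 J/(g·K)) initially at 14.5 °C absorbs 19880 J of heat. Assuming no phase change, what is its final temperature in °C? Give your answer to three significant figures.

T_f = 133 °C

ΔT = q / (m c) = 19880 / (700.7 × 0.24) = 118.2 °C
T_f = 14.5 + 118.2 = 132.7 °C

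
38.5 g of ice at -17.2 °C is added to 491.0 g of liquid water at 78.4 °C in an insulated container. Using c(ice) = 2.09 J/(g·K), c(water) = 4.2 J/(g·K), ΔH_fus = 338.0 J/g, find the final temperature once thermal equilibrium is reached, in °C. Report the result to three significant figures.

Heat to bring ice to 0 °C and melt it: q₁ = 38.5×2.09×17.2 + 38.5×338.0 = 14397 J
Heat the water can supply cooling to 0 °C: 491.0×4.2×78.4 = 161676 J > q₁, so all ice melts.
Energy balance: 491.0×4.2×(78.4 − T) = 14397 + 38.5×4.2×(T − 0)
2062.2(78.4 − T) = 14397 + 161.7 T
161676 − 14397 = 2223.9 T
T = 147279 / 2223.9 = 66.23 °C

T_f = 66.2 °C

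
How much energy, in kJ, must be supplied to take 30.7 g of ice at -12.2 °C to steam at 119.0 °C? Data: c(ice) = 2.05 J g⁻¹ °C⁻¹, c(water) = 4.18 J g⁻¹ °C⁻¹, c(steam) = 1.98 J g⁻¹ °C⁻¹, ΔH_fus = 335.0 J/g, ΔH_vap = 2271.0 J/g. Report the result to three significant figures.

q = 94.8 kJ

q1 (heat ice -12.2→0.0 °C): 30.7 × 2.05 × 12.2 = 768 J
q2 (melt at 0 °C): 30.7 × 335.0 = 10285 J
q3 (heat water 0.0→100.0 °C): 30.7 × 4.18 × 100.0 = 12833 J
q4 (vaporize at 100 °C): 30.7 × 2271.0 = 69720 J
q5 (heat steam 100.0→119.0 °C): 30.7 × 1.98 × 19.0 = 1155 J
Total: 768 + 10285 + 12833 + 69720 + 1155 = 94761 J = 94.8 kJ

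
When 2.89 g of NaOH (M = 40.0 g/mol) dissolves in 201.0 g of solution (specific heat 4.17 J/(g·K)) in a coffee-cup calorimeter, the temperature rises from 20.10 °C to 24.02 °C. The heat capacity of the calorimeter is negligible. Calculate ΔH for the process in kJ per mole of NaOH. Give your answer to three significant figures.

|ΔT| = |24.02 − 20.10| = 3.92 °C
|q_surr| = (201.0 × 4.17) × 3.92 = 838.17 × 3.92 = 3286 J
n(NaOH) = 2.89 / 40.0 = 0.07225 mol
Temperature rose, so q_rxn = −|q_surr| = -3.286 kJ
ΔH = q_rxn / n = -45.48 kJ/mol

ΔH = -45.5 kJ/mol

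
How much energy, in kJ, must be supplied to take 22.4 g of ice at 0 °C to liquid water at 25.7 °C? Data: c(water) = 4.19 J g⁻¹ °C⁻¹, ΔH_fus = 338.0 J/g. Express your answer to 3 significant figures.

q = 9.98 kJ

q1 (melt at 0 °C): 22.4 × 338.0 = 7571 J
q2 (heat water 0.0→25.7 °C): 22.4 × 4.19 × 25.7 = 2412 J
Total: 7571 + 2412 = 9983 J = 9.98 kJ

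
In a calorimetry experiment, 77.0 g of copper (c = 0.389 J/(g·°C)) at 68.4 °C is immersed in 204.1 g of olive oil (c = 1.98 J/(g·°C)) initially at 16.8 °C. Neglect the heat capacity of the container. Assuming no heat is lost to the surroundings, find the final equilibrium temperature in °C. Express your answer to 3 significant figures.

T_f = 20.4 °C

Heat lost by copper = heat gained by olive oil.
(77.0)(0.389)(68.4 − T) = (204.1)(1.98)(T − 16.8)
29.953 (68.4 − T) = 404.118 (T − 16.8)
2048.8 − 29.953 T = 404.118 T − 6789.2
8838.0 = 434.071 T
T = 20.36 °C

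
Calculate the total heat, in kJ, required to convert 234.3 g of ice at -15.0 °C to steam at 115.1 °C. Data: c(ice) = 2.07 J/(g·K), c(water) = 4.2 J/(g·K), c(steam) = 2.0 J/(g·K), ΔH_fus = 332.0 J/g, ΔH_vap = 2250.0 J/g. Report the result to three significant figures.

q1 (heat ice -15.0→0.0 °C): 234.3 × 2.07 × 15.0 = 7275 J
q2 (melt at 0 °C): 234.3 × 332.0 = 77788 J
q3 (heat water 0.0→100.0 °C): 234.3 × 4.2 × 100.0 = 98406 J
q4 (vaporize at 100 °C): 234.3 × 2250.0 = 527175 J
q5 (heat steam 100.0→115.1 °C): 234.3 × 2.0 × 15.1 = 7076 J
Total: 7275 + 77788 + 98406 + 527175 + 7076 = 717720 J = 718 kJ

q = 718 kJ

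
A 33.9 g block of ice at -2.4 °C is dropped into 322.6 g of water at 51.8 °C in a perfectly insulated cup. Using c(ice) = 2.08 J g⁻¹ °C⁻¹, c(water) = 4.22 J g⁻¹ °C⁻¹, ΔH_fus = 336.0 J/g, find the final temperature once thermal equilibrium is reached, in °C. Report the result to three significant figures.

T_f = 39.2 °C

Heat to bring ice to 0 °C and melt it: q₁ = 33.9×2.08×2.4 + 33.9×336.0 = 11560 J
Heat the water can supply cooling to 0 °C: 322.6×4.22×51.8 = 70519.1 J > q₁, so all ice melts.
Energy balance: 322.6×4.22×(51.8 − T) = 11560 + 33.9×4.22×(T − 0)
1361.372(51.8 − T) = 11560 + 143.058 T
70519.1 − 11560 = 1504.430 T
T = 58959.1 / 1504.430 = 39.19 °C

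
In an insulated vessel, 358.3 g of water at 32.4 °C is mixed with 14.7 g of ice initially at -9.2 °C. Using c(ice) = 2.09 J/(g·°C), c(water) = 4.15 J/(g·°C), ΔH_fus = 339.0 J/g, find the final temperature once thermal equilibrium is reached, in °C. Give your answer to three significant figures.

Heat to bring ice to 0 °C and melt it: q₁ = 14.7×2.09×9.2 + 14.7×339.0 = 5266.0 J
Heat the water can supply cooling to 0 °C: 358.3×4.15×32.4 = 48177.0 J > q₁, so all ice melts.
Energy balance: 358.3×4.15×(32.4 − T) = 5266.0 + 14.7×4.15×(T − 0)
1486.945(32.4 − T) = 5266.0 + 61.005 T
48177.0 − 5266.0 = 1547.950 T
T = 42911.0 / 1547.950 = 27.72 °C

T_f = 27.7 °C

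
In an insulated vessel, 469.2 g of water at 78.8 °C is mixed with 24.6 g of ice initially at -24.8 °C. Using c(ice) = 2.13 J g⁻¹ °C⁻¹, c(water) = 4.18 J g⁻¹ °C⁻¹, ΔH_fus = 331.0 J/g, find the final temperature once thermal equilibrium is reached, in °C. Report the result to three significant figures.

T_f = 70.3 °C

Heat to bring ice to 0 °C and melt it: q₁ = 24.6×2.13×24.8 + 24.6×331.0 = 9442.1 J
Heat the water can supply cooling to 0 °C: 469.2×4.18×78.8 = 154547 J > q₁, so all ice melts.
Energy balance: 469.2×4.18×(78.8 − T) = 9442.1 + 24.6×4.18×(T − 0)
1961.256(78.8 − T) = 9442.1 + 102.828 T
154547 − 9442.1 = 2064.084 T
T = 145104.9 / 2064.084 = 70.30 °C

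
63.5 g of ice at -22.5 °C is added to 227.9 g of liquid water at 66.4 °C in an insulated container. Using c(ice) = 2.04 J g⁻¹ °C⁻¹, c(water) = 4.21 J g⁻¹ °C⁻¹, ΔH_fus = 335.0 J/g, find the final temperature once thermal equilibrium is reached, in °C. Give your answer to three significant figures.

T_f = 32.2 °C

Heat to bring ice to 0 °C and melt it: q₁ = 63.5×2.04×22.5 + 63.5×335.0 = 24187 J
Heat the water can supply cooling to 0 °C: 227.9×4.21×66.4 = 63708.1 J > q₁, so all ice melts.
Energy balance: 227.9×4.21×(66.4 − T) = 24187 + 63.5×4.21×(T − 0)
959.459(66.4 − T) = 24187 + 267.335 T
63708.1 − 24187 = 1226.794 T
T = 39521.1 / 1226.794 = 32.21 °C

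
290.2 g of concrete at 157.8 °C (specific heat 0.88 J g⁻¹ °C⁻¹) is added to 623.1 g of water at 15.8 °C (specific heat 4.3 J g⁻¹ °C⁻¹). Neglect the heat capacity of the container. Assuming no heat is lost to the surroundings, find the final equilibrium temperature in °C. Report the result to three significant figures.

T_f = 28.2 °C

Heat lost by concrete = heat gained by water.
(290.2)(0.88)(157.8 − T) = (623.1)(4.3)(T − 15.8)
255.376 (157.8 − T) = 2679.33 (T − 15.8)
40298 − 255.376 T = 2679.33 T − 42333
82631 = 2934.706 T
T = 28.16 °C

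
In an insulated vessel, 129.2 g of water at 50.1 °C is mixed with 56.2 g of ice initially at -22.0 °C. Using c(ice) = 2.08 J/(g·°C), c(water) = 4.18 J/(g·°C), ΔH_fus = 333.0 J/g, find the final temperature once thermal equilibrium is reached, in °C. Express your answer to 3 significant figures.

Heat to bring ice to 0 °C and melt it: q₁ = 56.2×2.08×22.0 + 56.2×333.0 = 21286 J
Heat the water can supply cooling to 0 °C: 129.2×4.18×50.1 = 27056.8 J > q₁, so all ice melts.
Energy balance: 129.2×4.18×(50.1 − T) = 21286 + 56.2×4.18×(T − 0)
540.056(50.1 − T) = 21286 + 234.916 T
27056.8 − 21286 = 774.972 T
T = 5770.8 / 774.972 = 7.446 °C

T_f = 7.45 °C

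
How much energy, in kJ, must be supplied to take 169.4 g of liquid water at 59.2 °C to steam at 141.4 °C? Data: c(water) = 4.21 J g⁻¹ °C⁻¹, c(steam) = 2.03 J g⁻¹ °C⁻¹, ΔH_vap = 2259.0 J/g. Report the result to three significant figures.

q1 (heat water 59.2→100.0 °C): 169.4 × 4.21 × 40.8 = 29097 J
q2 (vaporize at 100 °C): 169.4 × 2259.0 = 382675 J
q3 (heat steam 100.0→141.4 °C): 169.4 × 2.03 × 41.4 = 14237 J
Total: 29097 + 382675 + 14237 = 426009 J = 426 kJ

q = 426 kJ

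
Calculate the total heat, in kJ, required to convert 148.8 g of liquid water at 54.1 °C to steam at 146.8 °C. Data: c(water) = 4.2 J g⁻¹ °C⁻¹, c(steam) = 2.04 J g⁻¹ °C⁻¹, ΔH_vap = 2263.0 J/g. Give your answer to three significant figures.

q1 (heat water 54.1→100.0 °C): 148.8 × 4.2 × 45.9 = 28686 J
q2 (vaporize at 100 °C): 148.8 × 2263.0 = 336734 J
q3 (heat steam 100.0→146.8 °C): 148.8 × 2.04 × 46.8 = 14206 J
Total: 28686 + 336734 + 14206 = 379626 J = 380 kJ

q = 380 kJ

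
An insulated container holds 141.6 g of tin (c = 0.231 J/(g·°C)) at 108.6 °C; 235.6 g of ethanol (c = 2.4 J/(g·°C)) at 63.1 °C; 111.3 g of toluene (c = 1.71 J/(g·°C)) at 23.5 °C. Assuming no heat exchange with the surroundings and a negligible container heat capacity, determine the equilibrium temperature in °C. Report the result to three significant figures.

Σ mᵢcᵢ(T − Tᵢ) = 0  ⇒  T = Σ mᵢcᵢTᵢ / Σ mᵢcᵢ
Σ mᵢcᵢ = 141.6×0.231 + 235.6×2.4 + 111.3×1.71 = 788.4726
Σ mᵢcᵢTᵢ = 32.7096×108.6 + 565.44×63.1 + 190.323×23.5 = 43704
T = 43704 / 788.4726 = 55.43 °C

T_f = 55.4 °C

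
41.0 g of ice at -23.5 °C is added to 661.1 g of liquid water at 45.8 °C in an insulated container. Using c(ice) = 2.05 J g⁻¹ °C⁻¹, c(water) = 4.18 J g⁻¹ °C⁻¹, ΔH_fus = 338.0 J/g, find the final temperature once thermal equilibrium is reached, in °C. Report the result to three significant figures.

T_f = 37.7 °C

Heat to bring ice to 0 °C and melt it: q₁ = 41.0×2.05×23.5 + 41.0×338.0 = 15833 J
Heat the water can supply cooling to 0 °C: 661.1×4.18×45.8 = 126564 J > q₁, so all ice melts.
Energy balance: 661.1×4.18×(45.8 − T) = 15833 + 41.0×4.18×(T − 0)
2763.398(45.8 − T) = 15833 + 171.38 T
126564 − 15833 = 2934.778 T
T = 110731 / 2934.778 = 37.73 °C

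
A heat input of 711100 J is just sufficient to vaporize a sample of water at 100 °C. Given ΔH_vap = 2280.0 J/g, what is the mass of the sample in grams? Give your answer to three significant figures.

m = 312 g

m = q / ΔH_vap = 711100 J / 2280.0 J/g = 312 g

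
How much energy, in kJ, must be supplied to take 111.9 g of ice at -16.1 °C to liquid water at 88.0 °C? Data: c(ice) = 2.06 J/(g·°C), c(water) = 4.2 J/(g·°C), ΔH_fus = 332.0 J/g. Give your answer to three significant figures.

q1 (heat ice -16.1→0.0 °C): 111.9 × 2.06 × 16.1 = 3711 J
q2 (melt at 0 °C): 111.9 × 332.0 = 37151 J
q3 (heat water 0.0→88.0 °C): 111.9 × 4.2 × 88.0 = 41358 J
Total: 3711 + 37151 + 41358 = 82220 J = 82.2 kJ

q = 82.2 kJ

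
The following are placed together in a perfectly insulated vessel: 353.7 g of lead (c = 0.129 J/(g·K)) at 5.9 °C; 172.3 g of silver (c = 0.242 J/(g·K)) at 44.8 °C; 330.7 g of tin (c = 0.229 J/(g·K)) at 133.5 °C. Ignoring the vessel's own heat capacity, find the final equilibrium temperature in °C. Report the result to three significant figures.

T_f = 75.1 °C

Σ mᵢcᵢ(T − Tᵢ) = 0  ⇒  T = Σ mᵢcᵢTᵢ / Σ mᵢcᵢ
Σ mᵢcᵢ = 353.7×0.129 + 172.3×0.242 + 330.7×0.229 = 163.0542
Σ mᵢcᵢTᵢ = 45.6273×5.9 + 41.6966×44.8 + 75.7303×133.5 = 12247
T = 12247 / 163.0542 = 75.11 °C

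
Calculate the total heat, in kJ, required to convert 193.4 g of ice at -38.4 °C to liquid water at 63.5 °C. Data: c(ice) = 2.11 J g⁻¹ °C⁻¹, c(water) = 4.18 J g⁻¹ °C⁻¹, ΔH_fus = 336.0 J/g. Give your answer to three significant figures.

q = 132 kJ

q1 (heat ice -38.4→0.0 °C): 193.4 × 2.11 × 38.4 = 15670 J
q2 (melt at 0 °C): 193.4 × 336.0 = 64982 J
q3 (heat water 0.0→63.5 °C): 193.4 × 4.18 × 63.5 = 51334 J
Total: 15670 + 64982 + 51334 = 131986 J = 132 kJ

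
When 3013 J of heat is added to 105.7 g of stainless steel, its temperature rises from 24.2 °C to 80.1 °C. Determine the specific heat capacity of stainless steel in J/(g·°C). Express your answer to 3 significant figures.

c = q / (m ΔT) = 3013 / (105.7 × 55.9)
c = 3013 / 5908.63 = 0.510 J/(g·°C)

c = 0.510 J/(g·°C)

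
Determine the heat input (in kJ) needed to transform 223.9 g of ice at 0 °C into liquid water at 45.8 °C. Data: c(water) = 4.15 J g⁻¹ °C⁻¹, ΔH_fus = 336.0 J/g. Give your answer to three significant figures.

q = 118 kJ

q1 (melt at 0 °C): 223.9 × 336.0 = 75230 J
q2 (heat water 0.0→45.8 °C): 223.9 × 4.15 × 45.8 = 42557 J
Total: 75230 + 42557 = 117787 J = 118 kJ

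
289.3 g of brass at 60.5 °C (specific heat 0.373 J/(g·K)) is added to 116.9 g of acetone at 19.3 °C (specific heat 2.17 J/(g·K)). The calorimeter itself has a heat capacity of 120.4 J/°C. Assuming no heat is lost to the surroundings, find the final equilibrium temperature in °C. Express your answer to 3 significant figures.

Heat lost by brass = heat gained by acetone + calorimeter.
(289.3)(0.373)(60.5 − T) = [(116.9)(2.17) + 120.4](T − 19.3)
107.9089 (60.5 − T) = 374.073 (T − 19.3)
6528.5 − 107.9089 T = 374.073 T − 7219.6
13748.1 = 481.9819 T
T = 28.52 °C

T_f = 28.5 °C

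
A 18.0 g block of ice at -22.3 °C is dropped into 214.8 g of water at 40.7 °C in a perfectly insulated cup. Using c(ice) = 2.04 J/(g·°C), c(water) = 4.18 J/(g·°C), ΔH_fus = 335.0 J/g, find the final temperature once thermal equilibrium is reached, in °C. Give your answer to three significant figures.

Heat to bring ice to 0 °C and melt it: q₁ = 18.0×2.04×22.3 + 18.0×335.0 = 6848.9 J
Heat the water can supply cooling to 0 °C: 214.8×4.18×40.7 = 36543.1 J > q₁, so all ice melts.
Energy balance: 214.8×4.18×(40.7 − T) = 6848.9 + 18.0×4.18×(T − 0)
897.864(40.7 − T) = 6848.9 + 75.24 T
36543.1 − 6848.9 = 973.104 T
T = 29694.2 / 973.104 = 30.51 °C

T_f = 30.5 °C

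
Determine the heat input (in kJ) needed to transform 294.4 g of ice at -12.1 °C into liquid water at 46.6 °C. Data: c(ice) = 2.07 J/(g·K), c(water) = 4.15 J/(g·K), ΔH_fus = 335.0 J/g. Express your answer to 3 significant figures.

q1 (heat ice -12.1→0.0 °C): 294.4 × 2.07 × 12.1 = 7374 J
q2 (melt at 0 °C): 294.4 × 335.0 = 98624 J
q3 (heat water 0.0→46.6 °C): 294.4 × 4.15 × 46.6 = 56934 J
Total: 7374 + 98624 + 56934 = 162932 J = 163 kJ

q = 163 kJ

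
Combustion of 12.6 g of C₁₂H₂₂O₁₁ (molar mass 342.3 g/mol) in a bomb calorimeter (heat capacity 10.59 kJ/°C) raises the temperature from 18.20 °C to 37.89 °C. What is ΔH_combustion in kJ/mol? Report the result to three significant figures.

ΔT = 37.89 − 18.20 = 19.69 °C
q_cal = C_cal × ΔT = 10.59 × 19.69 = 208.5171 kJ
n = 12.6 / 342.3 = 0.03681 mol
q_rxn = −q_cal = -208.5171 kJ
ΔH = -208.5171 / 0.03681 = -5664.7 kJ/mol

ΔH = -5660 kJ/mol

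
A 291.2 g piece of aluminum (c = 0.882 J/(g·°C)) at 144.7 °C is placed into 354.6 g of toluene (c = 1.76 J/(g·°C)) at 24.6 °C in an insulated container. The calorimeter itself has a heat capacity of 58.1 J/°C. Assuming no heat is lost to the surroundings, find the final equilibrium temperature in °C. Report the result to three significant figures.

Heat lost by aluminum = heat gained by toluene + calorimeter.
(291.2)(0.882)(144.7 − T) = [(354.6)(1.76) + 58.1](T − 24.6)
256.8384 (144.7 − T) = 682.196 (T − 24.6)
37165 − 256.8384 T = 682.196 T − 16782
53947 = 939.0344 T
T = 57.449 °C

T_f = 57.4 °C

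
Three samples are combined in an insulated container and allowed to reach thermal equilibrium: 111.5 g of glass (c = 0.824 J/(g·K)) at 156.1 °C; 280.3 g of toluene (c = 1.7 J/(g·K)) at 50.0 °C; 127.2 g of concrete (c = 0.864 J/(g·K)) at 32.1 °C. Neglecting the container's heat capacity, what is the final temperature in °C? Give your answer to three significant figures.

T_f = 61.5 °C

Σ mᵢcᵢ(T − Tᵢ) = 0  ⇒  T = Σ mᵢcᵢTᵢ / Σ mᵢcᵢ
Σ mᵢcᵢ = 111.5×0.824 + 280.3×1.7 + 127.2×0.864 = 678.2868
Σ mᵢcᵢTᵢ = 91.876×156.1 + 476.51×50.0 + 109.9008×32.1 = 41695
T = 41695 / 678.2868 = 61.47 °C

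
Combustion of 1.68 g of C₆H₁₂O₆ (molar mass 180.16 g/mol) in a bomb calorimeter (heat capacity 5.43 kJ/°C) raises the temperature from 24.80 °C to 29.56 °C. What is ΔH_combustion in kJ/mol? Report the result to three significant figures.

ΔT = 29.56 − 24.80 = 4.76 °C
q_cal = C_cal × ΔT = 5.43 × 4.76 = 25.8468 kJ
n = 1.68 / 180.16 = 0.009325 mol
q_rxn = −q_cal = -25.8468 kJ
ΔH = -25.8468 / 0.009325 = -2772 kJ/mol

ΔH = -2770 kJ/mol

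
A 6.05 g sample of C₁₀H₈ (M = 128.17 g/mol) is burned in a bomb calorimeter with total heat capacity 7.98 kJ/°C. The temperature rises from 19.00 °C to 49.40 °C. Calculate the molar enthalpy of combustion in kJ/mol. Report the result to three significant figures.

ΔT = 49.40 − 19.00 = 30.40 °C
q_cal = C_cal × ΔT = 7.98 × 30.40 = 242.592 kJ
n = 6.05 / 128.17 = 0.04720 mol
q_rxn = −q_cal = -242.592 kJ
ΔH = -242.592 / 0.04720 = -5140 kJ/mol

ΔH = -5140 kJ/mol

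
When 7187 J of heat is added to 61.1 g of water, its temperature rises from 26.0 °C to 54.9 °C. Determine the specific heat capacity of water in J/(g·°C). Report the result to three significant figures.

c = q / (m ΔT) = 7187 / (61.1 × 28.9)
c = 7187 / 1765.79 = 4.07 J/(g·°C)

c = 4.07 J/(g·°C)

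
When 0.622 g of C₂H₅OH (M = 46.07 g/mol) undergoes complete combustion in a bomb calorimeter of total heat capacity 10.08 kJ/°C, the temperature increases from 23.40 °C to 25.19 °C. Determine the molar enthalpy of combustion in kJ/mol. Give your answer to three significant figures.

ΔH = -1340 kJ/mol

ΔT = 25.19 − 23.40 = 1.79 °C
q_cal = C_cal × ΔT = 10.08 × 1.79 = 18.0432 kJ
n = 0.622 / 46.07 = 0.01350 mol
q_rxn = −q_cal = -18.0432 kJ
ΔH = -18.0432 / 0.01350 = -1337 kJ/mol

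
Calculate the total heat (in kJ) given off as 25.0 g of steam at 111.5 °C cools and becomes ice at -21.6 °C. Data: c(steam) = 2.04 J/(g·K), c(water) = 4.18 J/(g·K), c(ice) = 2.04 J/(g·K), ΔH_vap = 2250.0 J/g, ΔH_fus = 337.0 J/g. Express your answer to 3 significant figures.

q1 (cool steam 111.5→100 °C): 25.0 × 2.04 × 11.5 = 587 J
q2 (condense at 100 °C): 25.0 × 2250.0 = 56250 J
q3 (cool water 100→0 °C): 25.0 × 4.18 × 100.0 = 10450 J
q4 (freeze at 0 °C): 25.0 × 337.0 = 8425 J
q5 (cool ice 0→-21.6 °C): 25.0 × 2.04 × 21.6 = 1102 J
Total: 587 + 56250 + 10450 + 8425 + 1102 = 76814 J = 76.8 kJ

q = 76.8 kJ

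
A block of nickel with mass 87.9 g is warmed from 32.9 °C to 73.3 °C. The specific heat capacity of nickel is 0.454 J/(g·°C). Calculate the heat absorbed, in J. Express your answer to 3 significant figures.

q = 1610 J

q = m c ΔT = 87.9 × 0.454 × (73.3 − 32.9)
q = 87.9 × 0.454 × 40.4 = 1612 J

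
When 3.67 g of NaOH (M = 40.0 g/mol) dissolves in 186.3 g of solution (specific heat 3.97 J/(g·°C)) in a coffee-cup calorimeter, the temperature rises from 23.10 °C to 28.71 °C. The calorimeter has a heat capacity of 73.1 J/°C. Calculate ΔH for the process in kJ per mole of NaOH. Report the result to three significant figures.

|ΔT| = |28.71 − 23.10| = 5.61 °C
|q_surr| = (186.3 × 3.97 + 73.1) × 5.61 = 812.711 × 5.61 = 4559 J
n(NaOH) = 3.67 / 40.0 = 0.09175 mol
Temperature rose, so q_rxn = −|q_surr| = -4.559 kJ
ΔH = q_rxn / n = -49.69 kJ/mol

ΔH = -49.7 kJ/mol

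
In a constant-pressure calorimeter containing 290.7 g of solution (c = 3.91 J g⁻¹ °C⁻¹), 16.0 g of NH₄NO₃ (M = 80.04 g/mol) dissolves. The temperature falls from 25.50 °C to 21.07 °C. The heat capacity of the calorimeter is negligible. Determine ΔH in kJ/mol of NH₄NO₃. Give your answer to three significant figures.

ΔH = 25.2 kJ/mol

|ΔT| = |21.07 − 25.50| = 4.43 °C
|q_surr| = (290.7 × 3.91) × 4.43 = 1136.637 × 4.43 = 5035 J
n(NH₄NO₃) = 16.0 / 80.04 = 0.1999 mol
Temperature fell, so q_rxn = +|q_surr| = 5.035 kJ
ΔH = q_rxn / n = 25.19 kJ/mol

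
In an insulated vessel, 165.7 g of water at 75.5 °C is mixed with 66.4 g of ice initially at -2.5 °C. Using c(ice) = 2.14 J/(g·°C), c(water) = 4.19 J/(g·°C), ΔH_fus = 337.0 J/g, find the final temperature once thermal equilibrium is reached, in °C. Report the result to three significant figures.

T_f = 30.5 °C

Heat to bring ice to 0 °C and melt it: q₁ = 66.4×2.14×2.5 + 66.4×337.0 = 22732 J
Heat the water can supply cooling to 0 °C: 165.7×4.19×75.5 = 52418.4 J > q₁, so all ice melts.
Energy balance: 165.7×4.19×(75.5 − T) = 22732 + 66.4×4.19×(T − 0)
694.283(75.5 − T) = 22732 + 278.216 T
52418.4 − 22732 = 972.499 T
T = 29686.4 / 972.499 = 30.53 °C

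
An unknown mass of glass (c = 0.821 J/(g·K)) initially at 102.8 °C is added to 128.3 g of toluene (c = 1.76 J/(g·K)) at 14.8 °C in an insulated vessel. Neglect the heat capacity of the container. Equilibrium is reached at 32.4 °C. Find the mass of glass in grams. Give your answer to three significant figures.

m = 68.8 g

q_gained = (128.3 × 1.76) × (32.4 − 14.8) = 3974 J
q_lost = m × 0.821 × (102.8 − 32.4) = 57.7984 m
m = 3974 / 57.7984 = 68.8 g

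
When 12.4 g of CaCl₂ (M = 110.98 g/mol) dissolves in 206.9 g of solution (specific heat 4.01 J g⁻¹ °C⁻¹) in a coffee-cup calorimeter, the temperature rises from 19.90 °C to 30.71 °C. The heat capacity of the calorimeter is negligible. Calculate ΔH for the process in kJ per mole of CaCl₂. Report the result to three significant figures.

ΔH = -80.3 kJ/mol

|ΔT| = |30.71 − 19.90| = 10.81 °C
|q_surr| = (206.9 × 4.01) × 10.81 = 829.669 × 10.81 = 8969 J
n(CaCl₂) = 12.4 / 110.98 = 0.1117 mol
Temperature rose, so q_rxn = −|q_surr| = -8.969 kJ
ΔH = q_rxn / n = -80.30 kJ/mol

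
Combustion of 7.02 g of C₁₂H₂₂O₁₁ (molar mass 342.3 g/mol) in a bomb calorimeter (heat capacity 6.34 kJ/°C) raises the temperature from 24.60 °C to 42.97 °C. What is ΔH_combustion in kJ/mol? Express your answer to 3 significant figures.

ΔH = -5680 kJ/mol

ΔT = 42.97 − 24.60 = 18.37 °C
q_cal = C_cal × ΔT = 6.34 × 18.37 = 116.4658 kJ
n = 7.02 / 342.3 = 0.02051 mol
q_rxn = −q_cal = -116.4658 kJ
ΔH = -116.4658 / 0.02051 = -5678 kJ/mol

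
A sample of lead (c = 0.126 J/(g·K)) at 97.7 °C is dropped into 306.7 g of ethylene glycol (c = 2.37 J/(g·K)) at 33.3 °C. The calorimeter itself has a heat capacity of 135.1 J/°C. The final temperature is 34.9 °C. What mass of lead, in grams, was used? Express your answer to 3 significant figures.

q_gained = (306.7 × 2.37 + 135.1) × (34.9 − 33.3) = 1379 J
q_lost = m × 0.126 × (97.7 − 34.9) = 7.9128 m
m = 1379 / 7.9128 = 174 g

m = 174 g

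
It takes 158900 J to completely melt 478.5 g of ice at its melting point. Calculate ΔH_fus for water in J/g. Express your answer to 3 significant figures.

ΔH_fus = 332 J/g

ΔH_fus = q / m = 158900 / 478.5 = 332 J/g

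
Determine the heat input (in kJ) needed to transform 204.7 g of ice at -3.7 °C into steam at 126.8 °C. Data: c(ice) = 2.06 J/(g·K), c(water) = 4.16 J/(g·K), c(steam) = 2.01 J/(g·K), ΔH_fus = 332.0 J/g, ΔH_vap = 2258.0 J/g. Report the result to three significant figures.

q1 (heat ice -3.7→0.0 °C): 204.7 × 2.06 × 3.7 = 1560 J
q2 (melt at 0 °C): 204.7 × 332.0 = 67960 J
q3 (heat water 0.0→100.0 °C): 204.7 × 4.16 × 100.0 = 85155 J
q4 (vaporize at 100 °C): 204.7 × 2258.0 = 462213 J
q5 (heat steam 100.0→126.8 °C): 204.7 × 2.01 × 26.8 = 11027 J
Total: 1560 + 67960 + 85155 + 462213 + 11027 = 627915 J = 628 kJ

q = 628 kJ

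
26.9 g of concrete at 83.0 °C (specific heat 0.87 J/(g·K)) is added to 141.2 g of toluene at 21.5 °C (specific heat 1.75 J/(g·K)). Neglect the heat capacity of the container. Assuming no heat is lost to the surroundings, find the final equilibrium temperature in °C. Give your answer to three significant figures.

T_f = 26.8 °C

Heat lost by concrete = heat gained by toluene.
(26.9)(0.87)(83.0 − T) = (141.2)(1.75)(T − 21.5)
23.403 (83.0 − T) = 247.1 (T − 21.5)
1942.4 − 23.403 T = 247.1 T − 5312.7
7255.1 = 270.503 T
T = 26.82 °C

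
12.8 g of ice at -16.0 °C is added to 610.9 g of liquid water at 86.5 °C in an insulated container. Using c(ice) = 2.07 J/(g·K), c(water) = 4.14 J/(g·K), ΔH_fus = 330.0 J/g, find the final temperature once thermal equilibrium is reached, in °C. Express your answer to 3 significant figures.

T_f = 82.9 °C

Heat to bring ice to 0 °C and melt it: q₁ = 12.8×2.07×16.0 + 12.8×330.0 = 4647.9 J
Heat the water can supply cooling to 0 °C: 610.9×4.14×86.5 = 218769 J > q₁, so all ice melts.
Energy balance: 610.9×4.14×(86.5 − T) = 4647.9 + 12.8×4.14×(T − 0)
2529.126(86.5 − T) = 4647.9 + 52.992 T
218769 − 4647.9 = 2582.118 T
T = 214121.1 / 2582.118 = 82.92 °C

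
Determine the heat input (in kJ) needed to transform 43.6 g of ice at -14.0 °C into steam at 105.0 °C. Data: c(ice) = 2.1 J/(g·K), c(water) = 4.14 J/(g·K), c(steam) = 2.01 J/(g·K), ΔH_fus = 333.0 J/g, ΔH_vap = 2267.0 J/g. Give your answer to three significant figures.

q = 133 kJ

q1 (heat ice -14.0→0.0 °C): 43.6 × 2.1 × 14.0 = 1282 J
q2 (melt at 0 °C): 43.6 × 333.0 = 14519 J
q3 (heat water 0.0→100.0 °C): 43.6 × 4.14 × 100.0 = 18050 J
q4 (vaporize at 100 °C): 43.6 × 2267.0 = 98841 J
q5 (heat steam 100.0→105.0 °C): 43.6 × 2.01 × 5.0 = 438 J
Total: 1282 + 14519 + 18050 + 98841 + 438 = 133130 J = 133 kJ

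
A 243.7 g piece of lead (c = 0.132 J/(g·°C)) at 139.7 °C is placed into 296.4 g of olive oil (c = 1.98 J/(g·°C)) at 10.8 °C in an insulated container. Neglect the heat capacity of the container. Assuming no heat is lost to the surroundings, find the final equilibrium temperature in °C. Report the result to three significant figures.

T_f = 17.5 °C

Heat lost by lead = heat gained by olive oil.
(243.7)(0.132)(139.7 − T) = (296.4)(1.98)(T − 10.8)
32.1684 (139.7 − T) = 586.872 (T − 10.8)
4493.9 − 32.1684 T = 586.872 T − 6338.2
10832.1 = 619.0404 T
T = 17.50 °C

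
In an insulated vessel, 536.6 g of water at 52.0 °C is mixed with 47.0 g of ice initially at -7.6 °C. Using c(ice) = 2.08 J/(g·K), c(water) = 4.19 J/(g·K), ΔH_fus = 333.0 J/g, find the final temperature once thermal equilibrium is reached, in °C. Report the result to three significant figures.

T_f = 41.1 °C

Heat to bring ice to 0 °C and melt it: q₁ = 47.0×2.08×7.6 + 47.0×333.0 = 16394 J
Heat the water can supply cooling to 0 °C: 536.6×4.19×52.0 = 116914 J > q₁, so all ice melts.
Energy balance: 536.6×4.19×(52.0 − T) = 16394 + 47.0×4.19×(T − 0)
2248.354(52.0 − T) = 16394 + 196.93 T
116914 − 16394 = 2445.284 T
T = 100520 / 2445.284 = 41.11 °C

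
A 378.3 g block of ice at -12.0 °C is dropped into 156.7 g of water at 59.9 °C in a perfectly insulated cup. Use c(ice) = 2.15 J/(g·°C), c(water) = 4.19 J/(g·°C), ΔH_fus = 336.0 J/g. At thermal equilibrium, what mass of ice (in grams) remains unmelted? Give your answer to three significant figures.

Heat to warm all ice to 0 °C: 378.3×2.15×12.0 = 9760.1 J
Heat released by water cooling to 0 °C: 156.7×4.19×59.9 = 39329 J
39329 J < 9760.1 + 378.3×336.0 = 136868.9 J, so not all ice melts; final T = 0 °C.
Heat left for melting: 39329 − 9760.1 = 29568.9 J
Mass melted = 29568.9 / 336.0 = 88.00 g
Ice remaining = 378.3 − 88.00 = 290.30 g

m_ice remaining = 290 g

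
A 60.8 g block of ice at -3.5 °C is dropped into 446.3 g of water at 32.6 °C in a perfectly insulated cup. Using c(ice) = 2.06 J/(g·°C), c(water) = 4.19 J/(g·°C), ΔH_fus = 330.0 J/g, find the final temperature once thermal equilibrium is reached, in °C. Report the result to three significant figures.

Heat to bring ice to 0 °C and melt it: q₁ = 60.8×2.06×3.5 + 60.8×330.0 = 20502 J
Heat the water can supply cooling to 0 °C: 446.3×4.19×32.6 = 60961.9 J > q₁, so all ice melts.
Energy balance: 446.3×4.19×(32.6 − T) = 20502 + 60.8×4.19×(T − 0)
1869.997(32.6 − T) = 20502 + 254.752 T
60961.9 − 20502 = 2124.749 T
T = 40459.9 / 2124.749 = 19.04 °C

T_f = 19.0 °C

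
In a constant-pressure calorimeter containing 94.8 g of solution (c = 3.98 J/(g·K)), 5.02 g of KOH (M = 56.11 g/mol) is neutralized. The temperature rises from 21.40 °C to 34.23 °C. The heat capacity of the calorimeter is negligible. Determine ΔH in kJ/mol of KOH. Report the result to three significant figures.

|ΔT| = |34.23 − 21.40| = 12.83 °C
|q_surr| = (94.8 × 3.98) × 12.83 = 377.304 × 12.83 = 4841 J
n(KOH) = 5.02 / 56.11 = 0.08947 mol
Temperature rose, so q_rxn = −|q_surr| = -4.841 kJ
ΔH = q_rxn / n = -54.11 kJ/mol

ΔH = -54.1 kJ/mol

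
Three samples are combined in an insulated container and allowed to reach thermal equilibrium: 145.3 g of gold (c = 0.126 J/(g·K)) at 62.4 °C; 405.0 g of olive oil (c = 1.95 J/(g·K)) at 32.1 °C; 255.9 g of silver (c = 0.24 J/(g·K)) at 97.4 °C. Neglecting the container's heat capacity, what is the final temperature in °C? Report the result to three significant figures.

Σ mᵢcᵢ(T − Tᵢ) = 0  ⇒  T = Σ mᵢcᵢTᵢ / Σ mᵢcᵢ
Σ mᵢcᵢ = 145.3×0.126 + 405.0×1.95 + 255.9×0.24 = 869.4738
Σ mᵢcᵢTᵢ = 18.3078×62.4 + 789.75×32.1 + 61.416×97.4 = 32475
T = 32475 / 869.4738 = 37.35 °C

T_f = 37.4 °C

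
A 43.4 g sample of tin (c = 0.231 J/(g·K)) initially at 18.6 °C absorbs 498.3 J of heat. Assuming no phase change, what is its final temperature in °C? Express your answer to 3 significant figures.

ΔT = q / (m c) = 498.3 / (43.4 × 0.231) = 49.70 °C
T_f = 18.6 + 49.70 = 68.30 °C

T_f = 68.3 °C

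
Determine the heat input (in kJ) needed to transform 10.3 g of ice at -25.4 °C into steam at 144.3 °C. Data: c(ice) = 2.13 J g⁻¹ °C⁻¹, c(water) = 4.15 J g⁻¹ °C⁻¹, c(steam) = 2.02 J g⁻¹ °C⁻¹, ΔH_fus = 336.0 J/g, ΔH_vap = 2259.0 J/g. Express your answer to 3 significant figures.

q = 32.5 kJ

q1 (heat ice -25.4→0.0 °C): 10.3 × 2.13 × 25.4 = 557 J
q2 (melt at 0 °C): 10.3 × 336.0 = 3461 J
q3 (heat water 0.0→100.0 °C): 10.3 × 4.15 × 100.0 = 4275 J
q4 (vaporize at 100 °C): 10.3 × 2259.0 = 23268 J
q5 (heat steam 100.0→144.3 °C): 10.3 × 2.02 × 44.3 = 922 J
Total: 557 + 3461 + 4275 + 23268 + 922 = 32483 J = 32.5 kJ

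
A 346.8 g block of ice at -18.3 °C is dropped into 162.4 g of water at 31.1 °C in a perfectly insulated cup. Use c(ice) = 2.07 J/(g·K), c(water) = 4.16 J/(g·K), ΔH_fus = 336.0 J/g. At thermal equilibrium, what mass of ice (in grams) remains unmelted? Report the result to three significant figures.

Heat to warm all ice to 0 °C: 346.8×2.07×18.3 = 13137 J
Heat released by water cooling to 0 °C: 162.4×4.16×31.1 = 21011 J
21011 J < 13137 + 346.8×336.0 = 129661.8 J, so not all ice melts; final T = 0 °C.
Heat left for melting: 21011 − 13137 = 7874 J
Mass melted = 7874 / 336.0 = 23.43 g
Ice remaining = 346.8 − 23.43 = 323.37 g

m_ice remaining = 323 g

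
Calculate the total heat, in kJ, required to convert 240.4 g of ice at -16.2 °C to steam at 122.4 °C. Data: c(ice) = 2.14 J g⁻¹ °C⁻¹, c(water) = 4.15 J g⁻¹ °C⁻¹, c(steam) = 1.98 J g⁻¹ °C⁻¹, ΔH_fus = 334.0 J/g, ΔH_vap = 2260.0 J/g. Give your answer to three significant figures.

q = 742 kJ

q1 (heat ice -16.2→0.0 °C): 240.4 × 2.14 × 16.2 = 8334 J
q2 (melt at 0 °C): 240.4 × 334.0 = 80294 J
q3 (heat water 0.0→100.0 °C): 240.4 × 4.15 × 100.0 = 99766 J
q4 (vaporize at 100 °C): 240.4 × 2260.0 = 543304 J
q5 (heat steam 100.0→122.4 °C): 240.4 × 1.98 × 22.4 = 10662 J
Total: 8334 + 80294 + 99766 + 543304 + 10662 = 742360 J = 742 kJ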